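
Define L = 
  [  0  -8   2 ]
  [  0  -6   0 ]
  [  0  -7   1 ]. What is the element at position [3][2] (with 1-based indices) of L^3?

-217

Characteristic polynomial: s^3 + 5s^2 - 6s = s(s - 1)(s + 6), so the eigenvalues are -6, 0, 1.
s=1: eigenvector (2, 0, 1).
s=-6: eigenvector (1, 1, 1).
s=0: eigenvector (1, 0, 0).
P = [[2, 1, 1], [0, 1, 0], [1, 1, 0]], D = diag(1, -6, 0), P⁻¹ = [[0, -1, 1], [0, 1, 0], [1, 1, -2]].
L³ = P·diag(1, -216, 0)·P⁻¹ = [[0, -218, 2], [0, -216, 0], [0, -217, 1]].
The requested entry is -217.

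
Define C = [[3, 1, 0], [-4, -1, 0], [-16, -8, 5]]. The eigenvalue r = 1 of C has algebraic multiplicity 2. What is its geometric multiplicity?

C − 1I = [[2, 1, 0], [-4, -2, 0], [-16, -8, 4]].
This matrix has rank 2, so its null space has dimension 3 − 2 = 1.

1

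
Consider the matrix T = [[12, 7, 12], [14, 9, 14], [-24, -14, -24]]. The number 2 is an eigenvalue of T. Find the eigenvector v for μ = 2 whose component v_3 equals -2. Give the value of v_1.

1

T − 2I = [[10, 7, 12], [14, 7, 14], [-24, -14, -26]].
Solving (T − 2I)v = 0 gives the eigenspace spanned by (1, 2, -2).
With v_3 = -2, v = (1, 2, -2), so v_1 = 1.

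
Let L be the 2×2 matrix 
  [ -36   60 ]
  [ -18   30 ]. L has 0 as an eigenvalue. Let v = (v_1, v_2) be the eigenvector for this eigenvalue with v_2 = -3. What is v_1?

L = [[-36, 60], [-18, 30]].
Solving (L)v = 0 gives the eigenspace spanned by (-5, -3).
With v_2 = -3, v = (-5, -3), so v_1 = -5.

-5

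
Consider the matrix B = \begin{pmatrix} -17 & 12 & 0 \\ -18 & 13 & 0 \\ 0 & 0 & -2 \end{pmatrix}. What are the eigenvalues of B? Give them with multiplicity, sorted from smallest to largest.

-5, -2, 1

Characteristic polynomial: p(λ) = λ^3 + 6λ^2 + 3λ - 10 = (λ - 1)(λ + 2)(λ + 5).
Roots (with multiplicity): -5, -2, 1.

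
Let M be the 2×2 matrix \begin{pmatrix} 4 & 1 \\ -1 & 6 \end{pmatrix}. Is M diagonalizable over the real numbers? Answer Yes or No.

Characteristic polynomial: p(r) = r^2 - 10r + 25 = (r - 5)^2.
r = 5 has algebraic multiplicity 2; rank(M − 5I) = 1, so geometric multiplicity = 1.
Geometric multiplicity < algebraic multiplicity, so M is not diagonalizable.

No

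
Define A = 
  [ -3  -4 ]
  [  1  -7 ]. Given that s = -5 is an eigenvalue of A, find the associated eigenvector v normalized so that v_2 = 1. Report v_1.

2

A + 5I = [[2, -4], [1, -2]].
Solving (A + 5I)v = 0 gives the eigenspace spanned by (2, 1).
With v_2 = 1, v = (2, 1), so v_1 = 2.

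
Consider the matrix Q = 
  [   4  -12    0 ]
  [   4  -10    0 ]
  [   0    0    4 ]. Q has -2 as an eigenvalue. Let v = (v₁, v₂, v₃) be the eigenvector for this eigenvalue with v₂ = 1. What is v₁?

Q + 2I = [[6, -12, 0], [4, -8, 0], [0, 0, 6]].
Solving (Q + 2I)v = 0 gives the eigenspace spanned by (2, 1, 0).
With v₂ = 1, v = (2, 1, 0), so v₁ = 2.

2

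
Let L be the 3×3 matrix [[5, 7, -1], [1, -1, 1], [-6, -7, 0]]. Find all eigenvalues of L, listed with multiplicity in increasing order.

Characteristic polynomial: p(r) = r^3 - 4r^2 - 11r - 6 = (r - 6)(r + 1)^2.
Roots (with multiplicity): -1, -1, 6.

-1, -1, 6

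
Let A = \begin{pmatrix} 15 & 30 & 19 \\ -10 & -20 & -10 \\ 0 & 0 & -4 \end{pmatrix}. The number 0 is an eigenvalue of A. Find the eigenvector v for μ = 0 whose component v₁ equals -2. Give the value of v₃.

0

A = [[15, 30, 19], [-10, -20, -10], [0, 0, -4]].
Solving (A)v = 0 gives the eigenspace spanned by (-2, 1, 0).
With v₁ = -2, v = (-2, 1, 0), so v₃ = 0.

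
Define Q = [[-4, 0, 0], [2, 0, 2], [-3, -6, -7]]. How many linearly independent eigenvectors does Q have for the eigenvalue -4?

2

Q + 4I = [[0, 0, 0], [2, 4, 2], [-3, -6, -3]].
This matrix has rank 1, so its null space has dimension 3 − 1 = 2.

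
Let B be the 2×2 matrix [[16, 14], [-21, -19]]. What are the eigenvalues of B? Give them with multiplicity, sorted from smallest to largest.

Characteristic polynomial: p(t) = t^2 + 3t - 10 = (t - 2)(t + 5).
Roots (with multiplicity): -5, 2.

-5, 2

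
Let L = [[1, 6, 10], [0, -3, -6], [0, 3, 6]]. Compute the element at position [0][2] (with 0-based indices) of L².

Characteristic polynomial: t^3 - 4t^2 + 3t = t(t - 3)(t - 1), so the eigenvalues are 0, 1, 3.
t=1: eigenvector (1, 0, 0).
t=0: eigenvector (-2, 2, -1).
t=3: eigenvector (2, -1, 1).
P = [[1, -2, 2], [0, 2, -1], [0, -1, 1]], D = diag(1, 0, 3), P⁻¹ = [[1, 0, -2], [0, 1, 1], [0, 1, 2]].
L² = P·diag(1, 0, 9)·P⁻¹ = [[1, 18, 34], [0, -9, -18], [0, 9, 18]].
The requested entry is 34.

34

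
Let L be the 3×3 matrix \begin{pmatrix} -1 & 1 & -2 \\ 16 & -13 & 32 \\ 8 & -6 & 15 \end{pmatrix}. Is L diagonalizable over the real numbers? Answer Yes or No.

No

Characteristic polynomial: p(μ) = μ^3 - μ^2 - 5μ - 3 = (μ - 3)(μ + 1)^2.
μ = -1 has algebraic multiplicity 2; rank(L + 1I) = 2, so geometric multiplicity = 1.
Geometric multiplicity < algebraic multiplicity, so L is not diagonalizable.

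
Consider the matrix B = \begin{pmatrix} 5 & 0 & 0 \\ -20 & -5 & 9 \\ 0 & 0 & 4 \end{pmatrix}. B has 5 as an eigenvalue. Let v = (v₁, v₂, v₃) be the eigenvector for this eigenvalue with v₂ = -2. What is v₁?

1

B − 5I = [[0, 0, 0], [-20, -10, 9], [0, 0, -1]].
Solving (B − 5I)v = 0 gives the eigenspace spanned by (1, -2, 0).
With v₂ = -2, v = (1, -2, 0), so v₁ = 1.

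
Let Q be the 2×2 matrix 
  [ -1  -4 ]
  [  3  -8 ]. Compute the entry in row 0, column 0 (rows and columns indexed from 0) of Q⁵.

5279

Characteristic polynomial: t^2 + 9t + 20 = (t + 4)(t + 5), so the eigenvalues are -5, -4.
t=-5: eigenvector (1, 1).
t=-4: eigenvector (-4, -3).
P = [[1, -4], [1, -3]], D = diag(-5, -4), P⁻¹ = [[-3, 4], [-1, 1]].
Q⁵ = P·diag(-3125, -1024)·P⁻¹ = [[5279, -8404], [6303, -9428]].
The requested entry is 5279.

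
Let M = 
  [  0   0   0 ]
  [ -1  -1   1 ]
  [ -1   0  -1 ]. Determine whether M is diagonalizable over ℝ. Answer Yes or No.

No

Characteristic polynomial: p(s) = s^3 + 2s^2 + s = s(s + 1)^2.
s = -1 has algebraic multiplicity 2; rank(M + 1I) = 2, so geometric multiplicity = 1.
Geometric multiplicity < algebraic multiplicity, so M is not diagonalizable.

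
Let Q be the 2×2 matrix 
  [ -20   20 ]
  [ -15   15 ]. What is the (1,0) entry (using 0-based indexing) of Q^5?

-9375

Characteristic polynomial: λ^2 + 5λ = λ(λ + 5), so the eigenvalues are -5, 0.
λ=-5: eigenvector (4, 3).
λ=0: eigenvector (1, 1).
P = [[4, 1], [3, 1]], D = diag(-5, 0), P⁻¹ = [[1, -1], [-3, 4]].
Q⁵ = P·diag(-3125, 0)·P⁻¹ = [[-12500, 12500], [-9375, 9375]].
The requested entry is -9375.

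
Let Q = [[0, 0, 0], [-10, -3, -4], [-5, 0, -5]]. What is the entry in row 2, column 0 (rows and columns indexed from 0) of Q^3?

Characteristic polynomial: s^3 + 8s^2 + 15s = s(s + 3)(s + 5), so the eigenvalues are -5, -3, 0.
s=-5: eigenvector (0, 2, 1).
s=-3: eigenvector (0, 1, 0).
s=0: eigenvector (1, -2, -1).
P = [[0, 0, 1], [2, 1, -2], [1, 0, -1]], D = diag(-5, -3, 0), P⁻¹ = [[1, 0, 1], [0, 1, -2], [1, 0, 0]].
Q³ = P·diag(-125, -27, 0)·P⁻¹ = [[0, 0, 0], [-250, -27, -196], [-125, 0, -125]].
The requested entry is -125.

-125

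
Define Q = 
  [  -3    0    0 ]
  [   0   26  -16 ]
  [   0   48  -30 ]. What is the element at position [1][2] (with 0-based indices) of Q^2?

64

Characteristic polynomial: μ^3 + 7μ^2 - 36 = (μ - 2)(μ + 3)(μ + 6), so the eigenvalues are -6, -3, 2.
μ=-3: eigenvector (1, 0, 0).
μ=-6: eigenvector (0, 1, 2).
μ=2: eigenvector (0, -2, -3).
P = [[1, 0, 0], [0, 1, -2], [0, 2, -3]], D = diag(-3, -6, 2), P⁻¹ = [[1, 0, 0], [0, -3, 2], [0, -2, 1]].
Q² = P·diag(9, 36, 4)·P⁻¹ = [[9, 0, 0], [0, -92, 64], [0, -192, 132]].
The requested entry is 64.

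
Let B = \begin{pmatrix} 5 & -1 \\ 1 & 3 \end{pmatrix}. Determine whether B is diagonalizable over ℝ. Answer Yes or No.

No

Characteristic polynomial: p(r) = r^2 - 8r + 16 = (r - 4)^2.
r = 4 has algebraic multiplicity 2; rank(B − 4I) = 1, so geometric multiplicity = 1.
Geometric multiplicity < algebraic multiplicity, so B is not diagonalizable.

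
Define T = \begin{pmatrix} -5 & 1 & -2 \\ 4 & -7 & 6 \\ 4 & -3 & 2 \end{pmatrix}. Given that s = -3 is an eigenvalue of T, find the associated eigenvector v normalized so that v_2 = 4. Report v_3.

4

T + 3I = [[-2, 1, -2], [4, -4, 6], [4, -3, 5]].
Solving (T + 3I)v = 0 gives the eigenspace spanned by (-2, 4, 4).
With v_2 = 4, v = (-2, 4, 4), so v_3 = 4.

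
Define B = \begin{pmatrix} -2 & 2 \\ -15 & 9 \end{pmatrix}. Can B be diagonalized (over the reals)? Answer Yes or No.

Characteristic polynomial: p(μ) = μ^2 - 7μ + 12 = (μ - 4)(μ - 3).
All 2 eigenvalues are distinct, so B is diagonalizable.

Yes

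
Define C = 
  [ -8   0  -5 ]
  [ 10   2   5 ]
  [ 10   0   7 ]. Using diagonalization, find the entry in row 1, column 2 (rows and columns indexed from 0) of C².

Characteristic polynomial: λ^3 - λ^2 - 8λ + 12 = (λ - 2)^2(λ + 3), so the eigenvalues are -3, 2, 2.
λ=-3: eigenvector (1, -1, -1).
λ=2: eigenvector (0, 1, 0).
λ=2: eigenvector (-1, 1, 2).
P = [[1, 0, -1], [-1, 1, 1], [-1, 0, 2]], D = diag(-3, 2, 2), P⁻¹ = [[2, 0, 1], [1, 1, 0], [1, 0, 1]].
C² = P·diag(9, 4, 4)·P⁻¹ = [[14, 0, 5], [-10, 4, -5], [-10, 0, -1]].
The requested entry is -5.

-5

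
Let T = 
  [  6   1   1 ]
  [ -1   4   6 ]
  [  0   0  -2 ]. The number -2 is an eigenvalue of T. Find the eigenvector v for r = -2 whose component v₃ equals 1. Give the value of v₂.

-1

T + 2I = [[8, 1, 1], [-1, 6, 6], [0, 0, 0]].
Solving (T + 2I)v = 0 gives the eigenspace spanned by (0, -1, 1).
With v₃ = 1, v = (0, -1, 1), so v₂ = -1.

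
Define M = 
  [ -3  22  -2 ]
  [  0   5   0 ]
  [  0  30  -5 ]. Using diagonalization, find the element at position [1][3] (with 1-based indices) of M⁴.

544

Characteristic polynomial: μ^3 + 3μ^2 - 25μ - 75 = (μ - 5)(μ + 3)(μ + 5), so the eigenvalues are -5, -3, 5.
μ=-3: eigenvector (1, 0, 0).
μ=5: eigenvector (2, 1, 3).
μ=-5: eigenvector (1, 0, 1).
P = [[1, 2, 1], [0, 1, 0], [0, 3, 1]], D = diag(-3, 5, -5), P⁻¹ = [[1, 1, -1], [0, 1, 0], [0, -3, 1]].
M⁴ = P·diag(81, 625, 625)·P⁻¹ = [[81, -544, 544], [0, 625, 0], [0, 0, 625]].
The requested entry is 544.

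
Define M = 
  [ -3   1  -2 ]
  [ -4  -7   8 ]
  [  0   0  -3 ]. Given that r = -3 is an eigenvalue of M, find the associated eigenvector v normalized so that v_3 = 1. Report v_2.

M + 3I = [[0, 1, -2], [-4, -4, 8], [0, 0, 0]].
Solving (M + 3I)v = 0 gives the eigenspace spanned by (0, 2, 1).
With v_3 = 1, v = (0, 2, 1), so v_2 = 2.

2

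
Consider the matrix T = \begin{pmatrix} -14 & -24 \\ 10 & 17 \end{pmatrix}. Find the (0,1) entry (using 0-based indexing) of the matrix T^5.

-744

Characteristic polynomial: μ^2 - 3μ + 2 = (μ - 2)(μ - 1), so the eigenvalues are 1, 2.
μ=1: eigenvector (8, -5).
μ=2: eigenvector (3, -2).
P = [[8, 3], [-5, -2]], D = diag(1, 2), P⁻¹ = [[2, 3], [-5, -8]].
T⁵ = P·diag(1, 32)·P⁻¹ = [[-464, -744], [310, 497]].
The requested entry is -744.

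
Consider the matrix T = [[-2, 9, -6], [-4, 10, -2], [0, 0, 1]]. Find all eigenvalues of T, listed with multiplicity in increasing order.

1, 4, 4

Characteristic polynomial: p(s) = s^3 - 9s^2 + 24s - 16 = (s - 4)^2(s - 1).
Roots (with multiplicity): 1, 4, 4.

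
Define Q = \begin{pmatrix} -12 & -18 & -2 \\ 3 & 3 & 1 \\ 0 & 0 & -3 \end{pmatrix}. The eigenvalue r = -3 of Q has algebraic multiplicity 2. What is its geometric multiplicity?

1

Q + 3I = [[-9, -18, -2], [3, 6, 1], [0, 0, 0]].
This matrix has rank 2, so its null space has dimension 3 − 2 = 1.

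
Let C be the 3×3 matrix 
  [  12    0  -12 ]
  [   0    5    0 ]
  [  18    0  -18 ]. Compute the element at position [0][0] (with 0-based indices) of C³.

Characteristic polynomial: μ^3 + μ^2 - 30μ = μ(μ - 5)(μ + 6), so the eigenvalues are -6, 0, 5.
μ=5: eigenvector (0, 1, 0).
μ=0: eigenvector (1, 0, 1).
μ=-6: eigenvector (2, 0, 3).
P = [[0, 1, 2], [1, 0, 0], [0, 1, 3]], D = diag(5, 0, -6), P⁻¹ = [[0, 1, 0], [3, 0, -2], [-1, 0, 1]].
C³ = P·diag(125, 0, -216)·P⁻¹ = [[432, 0, -432], [0, 125, 0], [648, 0, -648]].
The requested entry is 432.

432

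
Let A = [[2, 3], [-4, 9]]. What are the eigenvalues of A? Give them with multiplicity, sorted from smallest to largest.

5, 6

Characteristic polynomial: p(s) = s^2 - 11s + 30 = (s - 6)(s - 5).
Roots (with multiplicity): 5, 6.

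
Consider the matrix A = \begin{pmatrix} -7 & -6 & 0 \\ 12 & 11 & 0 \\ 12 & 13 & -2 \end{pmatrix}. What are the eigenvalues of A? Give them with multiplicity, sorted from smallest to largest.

Characteristic polynomial: p(r) = r^3 - 2r^2 - 13r - 10 = (r - 5)(r + 1)(r + 2).
Roots (with multiplicity): -2, -1, 5.

-2, -1, 5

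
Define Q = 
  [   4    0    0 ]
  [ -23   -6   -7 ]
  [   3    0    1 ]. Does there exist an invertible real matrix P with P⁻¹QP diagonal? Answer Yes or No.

Yes

Characteristic polynomial: p(s) = s^3 + s^2 - 26s + 24 = (s - 4)(s - 1)(s + 6).
All 3 eigenvalues are distinct, so Q is diagonalizable.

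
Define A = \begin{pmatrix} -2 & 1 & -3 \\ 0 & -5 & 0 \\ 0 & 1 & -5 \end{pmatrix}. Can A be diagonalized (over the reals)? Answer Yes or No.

Characteristic polynomial: p(s) = s^3 + 12s^2 + 45s + 50 = (s + 2)(s + 5)^2.
s = -5 has algebraic multiplicity 2; rank(A + 5I) = 2, so geometric multiplicity = 1.
Geometric multiplicity < algebraic multiplicity, so A is not diagonalizable.

No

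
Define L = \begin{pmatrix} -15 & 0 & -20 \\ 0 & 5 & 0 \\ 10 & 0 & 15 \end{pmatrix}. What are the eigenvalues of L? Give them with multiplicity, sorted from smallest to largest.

-5, 5, 5

Characteristic polynomial: p(s) = s^3 - 5s^2 - 25s + 125 = (s - 5)^2(s + 5).
Roots (with multiplicity): -5, 5, 5.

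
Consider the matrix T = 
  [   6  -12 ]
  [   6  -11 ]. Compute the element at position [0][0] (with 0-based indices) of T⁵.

Characteristic polynomial: μ^2 + 5μ + 6 = (μ + 2)(μ + 3), so the eigenvalues are -3, -2.
μ=-2: eigenvector (-3, -2).
μ=-3: eigenvector (-4, -3).
P = [[-3, -4], [-2, -3]], D = diag(-2, -3), P⁻¹ = [[-3, 4], [2, -3]].
T⁵ = P·diag(-32, -243)·P⁻¹ = [[1656, -2532], [1266, -1931]].
The requested entry is 1656.

1656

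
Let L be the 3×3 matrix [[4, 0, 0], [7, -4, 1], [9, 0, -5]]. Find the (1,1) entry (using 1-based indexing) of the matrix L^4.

256

Characteristic polynomial: t^3 + 5t^2 - 16t - 80 = (t - 4)(t + 4)(t + 5), so the eigenvalues are -5, -4, 4.
t=4: eigenvector (1, 1, 1).
t=-4: eigenvector (0, 1, 0).
t=-5: eigenvector (0, -1, 1).
P = [[1, 0, 0], [1, 1, -1], [1, 0, 1]], D = diag(4, -4, -5), P⁻¹ = [[1, 0, 0], [-2, 1, 1], [-1, 0, 1]].
L⁴ = P·diag(256, 256, 625)·P⁻¹ = [[256, 0, 0], [369, 256, -369], [-369, 0, 625]].
The requested entry is 256.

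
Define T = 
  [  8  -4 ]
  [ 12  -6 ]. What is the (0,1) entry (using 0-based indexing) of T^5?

Characteristic polynomial: r^2 - 2r = r(r - 2), so the eigenvalues are 0, 2.
r=2: eigenvector (-2, -3).
r=0: eigenvector (1, 2).
P = [[-2, 1], [-3, 2]], D = diag(2, 0), P⁻¹ = [[-2, 1], [-3, 2]].
T⁵ = P·diag(32, 0)·P⁻¹ = [[128, -64], [192, -96]].
The requested entry is -64.

-64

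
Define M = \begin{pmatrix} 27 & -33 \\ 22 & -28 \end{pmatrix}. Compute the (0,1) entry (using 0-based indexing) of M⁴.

Characteristic polynomial: r^2 + r - 30 = (r - 5)(r + 6), so the eigenvalues are -6, 5.
r=-6: eigenvector (1, 1).
r=5: eigenvector (-3, -2).
P = [[1, -3], [1, -2]], D = diag(-6, 5), P⁻¹ = [[-2, 3], [-1, 1]].
M⁴ = P·diag(1296, 625)·P⁻¹ = [[-717, 2013], [-1342, 2638]].
The requested entry is 2013.

2013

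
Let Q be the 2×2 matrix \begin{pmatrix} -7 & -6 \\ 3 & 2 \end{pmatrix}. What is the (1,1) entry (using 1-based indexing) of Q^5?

-2047

Characteristic polynomial: λ^2 + 5λ + 4 = (λ + 1)(λ + 4), so the eigenvalues are -4, -1.
λ=-4: eigenvector (2, -1).
λ=-1: eigenvector (-1, 1).
P = [[2, -1], [-1, 1]], D = diag(-4, -1), P⁻¹ = [[1, 1], [1, 2]].
Q⁵ = P·diag(-1024, -1)·P⁻¹ = [[-2047, -2046], [1023, 1022]].
The requested entry is -2047.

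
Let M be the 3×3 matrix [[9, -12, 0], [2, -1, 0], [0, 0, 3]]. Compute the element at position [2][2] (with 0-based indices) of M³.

27

Characteristic polynomial: μ^3 - 11μ^2 + 39μ - 45 = (μ - 5)(μ - 3)^2, so the eigenvalues are 3, 3, 5.
μ=5: eigenvector (3, 1, 0).
μ=3: eigenvector (2, 1, 0).
μ=3: eigenvector (0, 0, 1).
P = [[3, 2, 0], [1, 1, 0], [0, 0, 1]], D = diag(5, 3, 3), P⁻¹ = [[1, -2, 0], [-1, 3, 0], [0, 0, 1]].
M³ = P·diag(125, 27, 27)·P⁻¹ = [[321, -588, 0], [98, -169, 0], [0, 0, 27]].
The requested entry is 27.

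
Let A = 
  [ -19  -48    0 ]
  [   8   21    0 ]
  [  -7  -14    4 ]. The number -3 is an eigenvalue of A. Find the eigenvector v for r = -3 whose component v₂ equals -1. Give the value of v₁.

3

A + 3I = [[-16, -48, 0], [8, 24, 0], [-7, -14, 7]].
Solving (A + 3I)v = 0 gives the eigenspace spanned by (3, -1, 1).
With v₂ = -1, v = (3, -1, 1), so v₁ = 3.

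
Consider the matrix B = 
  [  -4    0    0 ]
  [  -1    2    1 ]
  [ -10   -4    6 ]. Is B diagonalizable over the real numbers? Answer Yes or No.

Characteristic polynomial: p(r) = r^3 - 4r^2 - 16r + 64 = (r - 4)^2(r + 4).
r = 4 has algebraic multiplicity 2; rank(B − 4I) = 2, so geometric multiplicity = 1.
Geometric multiplicity < algebraic multiplicity, so B is not diagonalizable.

No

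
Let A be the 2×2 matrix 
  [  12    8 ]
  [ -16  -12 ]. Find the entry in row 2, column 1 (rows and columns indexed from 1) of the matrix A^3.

Characteristic polynomial: s^2 - 16 = (s - 4)(s + 4), so the eigenvalues are -4, 4.
s=-4: eigenvector (-1, 2).
s=4: eigenvector (1, -1).
P = [[-1, 1], [2, -1]], D = diag(-4, 4), P⁻¹ = [[1, 1], [2, 1]].
A³ = P·diag(-64, 64)·P⁻¹ = [[192, 128], [-256, -192]].
The requested entry is -256.

-256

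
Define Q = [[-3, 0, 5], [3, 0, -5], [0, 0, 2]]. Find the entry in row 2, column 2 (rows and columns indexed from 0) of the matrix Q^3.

Characteristic polynomial: μ^3 + μ^2 - 6μ = μ(μ - 2)(μ + 3), so the eigenvalues are -3, 0, 2.
μ=2: eigenvector (1, -1, 1).
μ=0: eigenvector (0, 1, 0).
μ=-3: eigenvector (1, -1, 0).
P = [[1, 0, 1], [-1, 1, -1], [1, 0, 0]], D = diag(2, 0, -3), P⁻¹ = [[0, 0, 1], [1, 1, 0], [1, 0, -1]].
Q³ = P·diag(8, 0, -27)·P⁻¹ = [[-27, 0, 35], [27, 0, -35], [0, 0, 8]].
The requested entry is 8.

8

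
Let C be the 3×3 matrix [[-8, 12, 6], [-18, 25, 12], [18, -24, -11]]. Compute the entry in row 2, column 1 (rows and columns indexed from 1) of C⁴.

-1530

Characteristic polynomial: s^3 - 6s^2 + 9s - 4 = (s - 4)(s - 1)^2, so the eigenvalues are 1, 1, 4.
s=1: eigenvector (0, 1, -2).
s=4: eigenvector (1, 2, -2).
s=1: eigenvector (-2, -2, 1).
P = [[0, 1, -2], [1, 2, -2], [-2, -2, 1]], D = diag(1, 4, 1), P⁻¹ = [[2, -3, -2], [-3, 4, 2], [-2, 2, 1]].
C⁴ = P·diag(1, 256, 1)·P⁻¹ = [[-764, 1020, 510], [-1530, 2041, 1020], [1530, -2040, -1019]].
The requested entry is -1530.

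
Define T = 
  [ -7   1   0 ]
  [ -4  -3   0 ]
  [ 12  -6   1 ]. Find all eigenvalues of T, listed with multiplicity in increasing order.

Characteristic polynomial: p(s) = s^3 + 9s^2 + 15s - 25 = (s - 1)(s + 5)^2.
Roots (with multiplicity): -5, -5, 1.

-5, -5, 1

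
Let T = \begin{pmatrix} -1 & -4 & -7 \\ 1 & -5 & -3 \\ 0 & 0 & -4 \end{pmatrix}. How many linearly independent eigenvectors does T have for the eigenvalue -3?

T + 3I = [[2, -4, -7], [1, -2, -3], [0, 0, -1]].
This matrix has rank 2, so its null space has dimension 3 − 2 = 1.

1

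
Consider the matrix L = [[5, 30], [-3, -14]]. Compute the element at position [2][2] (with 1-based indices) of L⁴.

3946

Characteristic polynomial: t^2 + 9t + 20 = (t + 4)(t + 5), so the eigenvalues are -5, -4.
t=-4: eigenvector (10, -3).
t=-5: eigenvector (-3, 1).
P = [[10, -3], [-3, 1]], D = diag(-4, -5), P⁻¹ = [[1, 3], [3, 10]].
L⁴ = P·diag(256, 625)·P⁻¹ = [[-3065, -11070], [1107, 3946]].
The requested entry is 3946.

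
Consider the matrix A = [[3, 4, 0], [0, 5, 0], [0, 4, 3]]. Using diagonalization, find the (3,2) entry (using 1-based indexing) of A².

Characteristic polynomial: λ^3 - 11λ^2 + 39λ - 45 = (λ - 5)(λ - 3)^2, so the eigenvalues are 3, 3, 5.
λ=3: eigenvector (0, 0, 1).
λ=5: eigenvector (2, 1, 2).
λ=3: eigenvector (1, 0, -2).
P = [[0, 2, 1], [0, 1, 0], [1, 2, -2]], D = diag(3, 5, 3), P⁻¹ = [[2, -6, 1], [0, 1, 0], [1, -2, 0]].
A² = P·diag(9, 25, 9)·P⁻¹ = [[9, 32, 0], [0, 25, 0], [0, 32, 9]].
The requested entry is 32.

32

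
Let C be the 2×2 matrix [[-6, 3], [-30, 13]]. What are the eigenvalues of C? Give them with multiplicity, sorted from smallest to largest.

3, 4

Characteristic polynomial: p(t) = t^2 - 7t + 12 = (t - 4)(t - 3).
Roots (with multiplicity): 3, 4.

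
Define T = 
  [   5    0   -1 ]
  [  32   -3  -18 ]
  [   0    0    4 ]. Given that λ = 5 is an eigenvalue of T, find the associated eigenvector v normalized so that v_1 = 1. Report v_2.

T − 5I = [[0, 0, -1], [32, -8, -18], [0, 0, -1]].
Solving (T − 5I)v = 0 gives the eigenspace spanned by (1, 4, 0).
With v_1 = 1, v = (1, 4, 0), so v_2 = 4.

4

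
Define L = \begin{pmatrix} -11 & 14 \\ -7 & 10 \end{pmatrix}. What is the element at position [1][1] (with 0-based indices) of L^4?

-94

Characteristic polynomial: t^2 + t - 12 = (t - 3)(t + 4), so the eigenvalues are -4, 3.
t=3: eigenvector (1, 1).
t=-4: eigenvector (2, 1).
P = [[1, 2], [1, 1]], D = diag(3, -4), P⁻¹ = [[-1, 2], [1, -1]].
L⁴ = P·diag(81, 256)·P⁻¹ = [[431, -350], [175, -94]].
The requested entry is -94.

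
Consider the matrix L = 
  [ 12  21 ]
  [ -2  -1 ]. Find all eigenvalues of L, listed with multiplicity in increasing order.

Characteristic polynomial: p(μ) = μ^2 - 11μ + 30 = (μ - 6)(μ - 5).
Roots (with multiplicity): 5, 6.

5, 6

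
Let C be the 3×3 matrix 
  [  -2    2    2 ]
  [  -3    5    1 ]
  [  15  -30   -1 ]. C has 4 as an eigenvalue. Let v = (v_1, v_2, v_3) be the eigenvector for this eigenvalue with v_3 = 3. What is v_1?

1

C − 4I = [[-6, 2, 2], [-3, 1, 1], [15, -30, -5]].
Solving (C − 4I)v = 0 gives the eigenspace spanned by (1, 0, 3).
With v_3 = 3, v = (1, 0, 3), so v_1 = 1.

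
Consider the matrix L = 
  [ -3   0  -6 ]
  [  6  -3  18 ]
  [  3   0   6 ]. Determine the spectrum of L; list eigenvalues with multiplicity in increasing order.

-3, 0, 3

Characteristic polynomial: p(r) = r^3 - 9r = r(r - 3)(r + 3).
Roots (with multiplicity): -3, 0, 3.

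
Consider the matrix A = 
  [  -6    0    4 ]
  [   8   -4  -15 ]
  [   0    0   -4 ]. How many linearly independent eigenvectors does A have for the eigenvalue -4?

A + 4I = [[-2, 0, 4], [8, 0, -15], [0, 0, 0]].
This matrix has rank 2, so its null space has dimension 3 − 2 = 1.

1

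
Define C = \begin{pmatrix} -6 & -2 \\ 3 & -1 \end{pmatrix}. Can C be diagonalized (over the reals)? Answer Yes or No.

Characteristic polynomial: p(t) = t^2 + 7t + 12 = (t + 3)(t + 4).
All 2 eigenvalues are distinct, so C is diagonalizable.

Yes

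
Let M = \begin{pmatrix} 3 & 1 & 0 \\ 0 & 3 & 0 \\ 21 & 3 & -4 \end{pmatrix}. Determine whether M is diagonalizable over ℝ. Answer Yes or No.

Characteristic polynomial: p(r) = r^3 - 2r^2 - 15r + 36 = (r - 3)^2(r + 4).
r = 3 has algebraic multiplicity 2; rank(M − 3I) = 2, so geometric multiplicity = 1.
Geometric multiplicity < algebraic multiplicity, so M is not diagonalizable.

No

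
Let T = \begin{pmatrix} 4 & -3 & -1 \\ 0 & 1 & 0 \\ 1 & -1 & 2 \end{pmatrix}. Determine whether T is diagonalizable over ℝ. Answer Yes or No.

Characteristic polynomial: p(r) = r^3 - 7r^2 + 15r - 9 = (r - 3)^2(r - 1).
r = 3 has algebraic multiplicity 2; rank(T − 3I) = 2, so geometric multiplicity = 1.
Geometric multiplicity < algebraic multiplicity, so T is not diagonalizable.

No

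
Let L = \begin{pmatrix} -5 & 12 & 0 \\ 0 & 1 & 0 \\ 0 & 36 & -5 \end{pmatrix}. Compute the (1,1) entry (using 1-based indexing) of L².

25

Characteristic polynomial: μ^3 + 9μ^2 + 15μ - 25 = (μ - 1)(μ + 5)^2, so the eigenvalues are -5, -5, 1.
μ=-5: eigenvector (1, 0, 2).
μ=1: eigenvector (2, 1, 6).
μ=-5: eigenvector (0, 0, 1).
P = [[1, 2, 0], [0, 1, 0], [2, 6, 1]], D = diag(-5, 1, -5), P⁻¹ = [[1, -2, 0], [0, 1, 0], [-2, -2, 1]].
L² = P·diag(25, 1, 25)·P⁻¹ = [[25, -48, 0], [0, 1, 0], [0, -144, 25]].
The requested entry is 25.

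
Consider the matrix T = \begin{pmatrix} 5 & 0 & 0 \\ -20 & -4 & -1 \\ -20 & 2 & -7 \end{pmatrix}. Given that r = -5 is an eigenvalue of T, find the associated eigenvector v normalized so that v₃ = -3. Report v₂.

-3

T + 5I = [[10, 0, 0], [-20, 1, -1], [-20, 2, -2]].
Solving (T + 5I)v = 0 gives the eigenspace spanned by (0, -3, -3).
With v₃ = -3, v = (0, -3, -3), so v₂ = -3.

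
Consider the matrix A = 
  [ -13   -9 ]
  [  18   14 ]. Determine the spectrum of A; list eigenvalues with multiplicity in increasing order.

-4, 5

Characteristic polynomial: p(r) = r^2 - r - 20 = (r - 5)(r + 4).
Roots (with multiplicity): -4, 5.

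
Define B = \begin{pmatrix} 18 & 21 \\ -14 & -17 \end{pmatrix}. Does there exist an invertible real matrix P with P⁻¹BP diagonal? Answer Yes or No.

Characteristic polynomial: p(s) = s^2 - s - 12 = (s - 4)(s + 3).
All 2 eigenvalues are distinct, so B is diagonalizable.

Yes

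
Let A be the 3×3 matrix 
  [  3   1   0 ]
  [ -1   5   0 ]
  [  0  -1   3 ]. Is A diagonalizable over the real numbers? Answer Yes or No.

No

Characteristic polynomial: p(λ) = λ^3 - 11λ^2 + 40λ - 48 = (λ - 4)^2(λ - 3).
λ = 4 has algebraic multiplicity 2; rank(A − 4I) = 2, so geometric multiplicity = 1.
Geometric multiplicity < algebraic multiplicity, so A is not diagonalizable.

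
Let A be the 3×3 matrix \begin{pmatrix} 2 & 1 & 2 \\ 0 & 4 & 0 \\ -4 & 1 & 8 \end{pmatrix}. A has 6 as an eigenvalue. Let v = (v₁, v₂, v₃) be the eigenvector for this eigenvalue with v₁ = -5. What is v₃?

A − 6I = [[-4, 1, 2], [0, -2, 0], [-4, 1, 2]].
Solving (A − 6I)v = 0 gives the eigenspace spanned by (-5, 0, -10).
With v₁ = -5, v = (-5, 0, -10), so v₃ = -10.

-10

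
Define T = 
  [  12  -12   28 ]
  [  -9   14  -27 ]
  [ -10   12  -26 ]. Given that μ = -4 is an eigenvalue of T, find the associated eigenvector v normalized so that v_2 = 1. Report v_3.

1

T + 4I = [[16, -12, 28], [-9, 18, -27], [-10, 12, -22]].
Solving (T + 4I)v = 0 gives the eigenspace spanned by (-1, 1, 1).
With v_2 = 1, v = (-1, 1, 1), so v_3 = 1.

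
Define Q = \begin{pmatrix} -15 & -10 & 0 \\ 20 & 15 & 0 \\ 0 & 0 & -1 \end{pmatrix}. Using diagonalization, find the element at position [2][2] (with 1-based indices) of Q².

25

Characteristic polynomial: s^3 + s^2 - 25s - 25 = (s - 5)(s + 1)(s + 5), so the eigenvalues are -5, -1, 5.
s=-1: eigenvector (0, 0, 1).
s=-5: eigenvector (1, -1, 0).
s=5: eigenvector (1, -2, 0).
P = [[0, 1, 1], [0, -1, -2], [1, 0, 0]], D = diag(-1, -5, 5), P⁻¹ = [[0, 0, 1], [2, 1, 0], [-1, -1, 0]].
Q² = P·diag(1, 25, 25)·P⁻¹ = [[25, 0, 0], [0, 25, 0], [0, 0, 1]].
The requested entry is 25.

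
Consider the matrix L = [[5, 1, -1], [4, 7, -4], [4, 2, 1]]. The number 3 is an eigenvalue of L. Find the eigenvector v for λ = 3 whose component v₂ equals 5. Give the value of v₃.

L − 3I = [[2, 1, -1], [4, 4, -4], [4, 2, -2]].
Solving (L − 3I)v = 0 gives the eigenspace spanned by (0, 5, 5).
With v₂ = 5, v = (0, 5, 5), so v₃ = 5.

5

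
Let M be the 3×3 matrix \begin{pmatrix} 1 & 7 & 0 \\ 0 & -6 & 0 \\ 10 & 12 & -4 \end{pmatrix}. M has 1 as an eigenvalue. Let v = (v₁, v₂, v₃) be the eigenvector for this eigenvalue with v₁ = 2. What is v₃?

M − 1I = [[0, 7, 0], [0, -7, 0], [10, 12, -5]].
Solving (M − 1I)v = 0 gives the eigenspace spanned by (2, 0, 4).
With v₁ = 2, v = (2, 0, 4), so v₃ = 4.

4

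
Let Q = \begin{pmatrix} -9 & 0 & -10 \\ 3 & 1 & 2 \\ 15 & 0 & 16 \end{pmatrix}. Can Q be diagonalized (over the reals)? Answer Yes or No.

Characteristic polynomial: p(s) = s^3 - 8s^2 + 13s - 6 = (s - 6)(s - 1)^2.
s = 1 has algebraic multiplicity 2; rank(Q − 1I) = 2, so geometric multiplicity = 1.
Geometric multiplicity < algebraic multiplicity, so Q is not diagonalizable.

No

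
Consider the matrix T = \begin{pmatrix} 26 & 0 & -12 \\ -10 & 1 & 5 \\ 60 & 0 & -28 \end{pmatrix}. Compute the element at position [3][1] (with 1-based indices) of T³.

720

Characteristic polynomial: μ^3 + μ^2 - 10μ + 8 = (μ - 2)(μ - 1)(μ + 4), so the eigenvalues are -4, 1, 2.
μ=2: eigenvector (1, 0, 2).
μ=1: eigenvector (0, 1, 0).
μ=-4: eigenvector (2, -1, 5).
P = [[1, 0, 2], [0, 1, -1], [2, 0, 5]], D = diag(2, 1, -4), P⁻¹ = [[5, 0, -2], [-2, 1, 1], [-2, 0, 1]].
T³ = P·diag(8, 1, -64)·P⁻¹ = [[296, 0, -144], [-130, 1, 65], [720, 0, -352]].
The requested entry is 720.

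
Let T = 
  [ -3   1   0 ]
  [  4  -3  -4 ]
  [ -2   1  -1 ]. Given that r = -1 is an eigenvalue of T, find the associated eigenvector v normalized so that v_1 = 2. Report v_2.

4

T + 1I = [[-2, 1, 0], [4, -2, -4], [-2, 1, 0]].
Solving (T + 1I)v = 0 gives the eigenspace spanned by (2, 4, 0).
With v_1 = 2, v = (2, 4, 0), so v_2 = 4.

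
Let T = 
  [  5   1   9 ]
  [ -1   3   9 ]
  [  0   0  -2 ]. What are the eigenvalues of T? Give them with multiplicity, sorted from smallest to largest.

Characteristic polynomial: p(λ) = λ^3 - 6λ^2 + 32 = (λ - 4)^2(λ + 2).
Roots (with multiplicity): -2, 4, 4.

-2, 4, 4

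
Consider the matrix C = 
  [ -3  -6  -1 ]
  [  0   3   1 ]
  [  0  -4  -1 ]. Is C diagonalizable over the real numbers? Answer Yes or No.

Characteristic polynomial: p(s) = s^3 + s^2 - 5s + 3 = (s - 1)^2(s + 3).
s = 1 has algebraic multiplicity 2; rank(C − 1I) = 2, so geometric multiplicity = 1.
Geometric multiplicity < algebraic multiplicity, so C is not diagonalizable.

No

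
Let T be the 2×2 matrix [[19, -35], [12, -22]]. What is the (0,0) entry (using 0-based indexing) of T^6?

Characteristic polynomial: λ^2 + 3λ + 2 = (λ + 1)(λ + 2), so the eigenvalues are -2, -1.
λ=-2: eigenvector (-5, -3).
λ=-1: eigenvector (7, 4).
P = [[-5, 7], [-3, 4]], D = diag(-2, -1), P⁻¹ = [[4, -7], [3, -5]].
T⁶ = P·diag(64, 1)·P⁻¹ = [[-1259, 2205], [-756, 1324]].
The requested entry is -1259.

-1259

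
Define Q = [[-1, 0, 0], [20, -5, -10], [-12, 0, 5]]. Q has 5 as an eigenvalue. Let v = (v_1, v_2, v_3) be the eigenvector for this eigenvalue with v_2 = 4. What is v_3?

Q − 5I = [[-6, 0, 0], [20, -10, -10], [-12, 0, 0]].
Solving (Q − 5I)v = 0 gives the eigenspace spanned by (0, 4, -4).
With v_2 = 4, v = (0, 4, -4), so v_3 = -4.

-4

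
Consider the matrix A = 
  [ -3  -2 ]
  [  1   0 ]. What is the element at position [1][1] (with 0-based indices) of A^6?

Characteristic polynomial: t^2 + 3t + 2 = (t + 1)(t + 2), so the eigenvalues are -2, -1.
t=-2: eigenvector (2, -1).
t=-1: eigenvector (1, -1).
P = [[2, 1], [-1, -1]], D = diag(-2, -1), P⁻¹ = [[1, 1], [-1, -2]].
A⁶ = P·diag(64, 1)·P⁻¹ = [[127, 126], [-63, -62]].
The requested entry is -62.

-62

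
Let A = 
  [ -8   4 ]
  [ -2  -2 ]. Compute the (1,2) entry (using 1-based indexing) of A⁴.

-2080

Characteristic polynomial: t^2 + 10t + 24 = (t + 4)(t + 6), so the eigenvalues are -6, -4.
t=-4: eigenvector (1, 1).
t=-6: eigenvector (-2, -1).
P = [[1, -2], [1, -1]], D = diag(-4, -6), P⁻¹ = [[-1, 2], [-1, 1]].
A⁴ = P·diag(256, 1296)·P⁻¹ = [[2336, -2080], [1040, -784]].
The requested entry is -2080.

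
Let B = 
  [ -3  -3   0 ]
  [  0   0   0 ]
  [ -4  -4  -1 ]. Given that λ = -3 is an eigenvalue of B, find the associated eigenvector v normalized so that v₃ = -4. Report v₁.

B + 3I = [[0, -3, 0], [0, 3, 0], [-4, -4, 2]].
Solving (B + 3I)v = 0 gives the eigenspace spanned by (-2, 0, -4).
With v₃ = -4, v = (-2, 0, -4), so v₁ = -2.

-2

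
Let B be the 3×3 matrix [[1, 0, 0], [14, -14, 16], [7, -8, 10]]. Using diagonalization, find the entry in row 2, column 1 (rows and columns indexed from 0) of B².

32

Characteristic polynomial: r^3 + 3r^2 - 16r + 12 = (r - 2)(r - 1)(r + 6), so the eigenvalues are -6, 1, 2.
r=1: eigenvector (1, 2, 1).
r=2: eigenvector (0, -1, -1).
r=-6: eigenvector (0, 2, 1).
P = [[1, 0, 0], [2, -1, 2], [1, -1, 1]], D = diag(1, 2, -6), P⁻¹ = [[1, 0, 0], [0, 1, -2], [-1, 1, -1]].
B² = P·diag(1, 4, 36)·P⁻¹ = [[1, 0, 0], [-70, 68, -64], [-35, 32, -28]].
The requested entry is 32.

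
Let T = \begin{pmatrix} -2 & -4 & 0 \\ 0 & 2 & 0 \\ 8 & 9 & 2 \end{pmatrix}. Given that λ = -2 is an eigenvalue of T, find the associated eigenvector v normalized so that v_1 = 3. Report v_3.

-6

T + 2I = [[0, -4, 0], [0, 4, 0], [8, 9, 4]].
Solving (T + 2I)v = 0 gives the eigenspace spanned by (3, 0, -6).
With v_1 = 3, v = (3, 0, -6), so v_3 = -6.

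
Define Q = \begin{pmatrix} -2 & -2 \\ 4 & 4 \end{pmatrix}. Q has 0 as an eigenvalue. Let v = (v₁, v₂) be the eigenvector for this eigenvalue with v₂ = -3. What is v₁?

3

Q = [[-2, -2], [4, 4]].
Solving (Q)v = 0 gives the eigenspace spanned by (3, -3).
With v₂ = -3, v = (3, -3), so v₁ = 3.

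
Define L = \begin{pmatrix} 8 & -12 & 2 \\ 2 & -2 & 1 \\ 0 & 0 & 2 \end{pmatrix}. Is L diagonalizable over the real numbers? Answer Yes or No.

No

Characteristic polynomial: p(t) = t^3 - 8t^2 + 20t - 16 = (t - 4)(t - 2)^2.
t = 2 has algebraic multiplicity 2; rank(L − 2I) = 2, so geometric multiplicity = 1.
Geometric multiplicity < algebraic multiplicity, so L is not diagonalizable.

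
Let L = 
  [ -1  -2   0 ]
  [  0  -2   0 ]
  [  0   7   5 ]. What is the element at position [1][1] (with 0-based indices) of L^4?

16

Characteristic polynomial: μ^3 - 2μ^2 - 13μ - 10 = (μ - 5)(μ + 1)(μ + 2), so the eigenvalues are -2, -1, 5.
μ=-2: eigenvector (2, 1, -1).
μ=-1: eigenvector (1, 0, 0).
μ=5: eigenvector (0, 0, 1).
P = [[2, 1, 0], [1, 0, 0], [-1, 0, 1]], D = diag(-2, -1, 5), P⁻¹ = [[0, 1, 0], [1, -2, 0], [0, 1, 1]].
L⁴ = P·diag(16, 1, 625)·P⁻¹ = [[1, 30, 0], [0, 16, 0], [0, 609, 625]].
The requested entry is 16.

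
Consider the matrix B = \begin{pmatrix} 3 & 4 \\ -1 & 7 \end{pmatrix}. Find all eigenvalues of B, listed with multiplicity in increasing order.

Characteristic polynomial: p(μ) = μ^2 - 10μ + 25 = (μ - 5)^2.
Roots (with multiplicity): 5, 5.

5, 5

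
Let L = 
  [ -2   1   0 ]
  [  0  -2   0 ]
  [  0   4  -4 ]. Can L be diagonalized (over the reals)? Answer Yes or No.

Characteristic polynomial: p(t) = t^3 + 8t^2 + 20t + 16 = (t + 2)^2(t + 4).
t = -2 has algebraic multiplicity 2; rank(L + 2I) = 2, so geometric multiplicity = 1.
Geometric multiplicity < algebraic multiplicity, so L is not diagonalizable.

No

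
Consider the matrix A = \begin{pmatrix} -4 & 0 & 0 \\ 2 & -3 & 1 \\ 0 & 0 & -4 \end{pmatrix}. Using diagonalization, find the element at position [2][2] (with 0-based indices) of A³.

-64

Characteristic polynomial: t^3 + 11t^2 + 40t + 48 = (t + 3)(t + 4)^2, so the eigenvalues are -4, -4, -3.
t=-4: eigenvector (1, -2, 0).
t=-3: eigenvector (0, 1, 0).
t=-4: eigenvector (0, -1, 1).
P = [[1, 0, 0], [-2, 1, -1], [0, 0, 1]], D = diag(-4, -3, -4), P⁻¹ = [[1, 0, 0], [2, 1, 1], [0, 0, 1]].
A³ = P·diag(-64, -27, -64)·P⁻¹ = [[-64, 0, 0], [74, -27, 37], [0, 0, -64]].
The requested entry is -64.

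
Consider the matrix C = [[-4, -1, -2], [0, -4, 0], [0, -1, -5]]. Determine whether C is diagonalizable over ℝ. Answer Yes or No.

Characteristic polynomial: p(λ) = λ^3 + 13λ^2 + 56λ + 80 = (λ + 4)^2(λ + 5).
λ = -4 has algebraic multiplicity 2; rank(C + 4I) = 2, so geometric multiplicity = 1.
Geometric multiplicity < algebraic multiplicity, so C is not diagonalizable.

No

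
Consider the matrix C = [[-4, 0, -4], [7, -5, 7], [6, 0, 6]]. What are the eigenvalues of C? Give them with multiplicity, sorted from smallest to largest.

-5, 0, 2

Characteristic polynomial: p(s) = s^3 + 3s^2 - 10s = s(s - 2)(s + 5).
Roots (with multiplicity): -5, 0, 2.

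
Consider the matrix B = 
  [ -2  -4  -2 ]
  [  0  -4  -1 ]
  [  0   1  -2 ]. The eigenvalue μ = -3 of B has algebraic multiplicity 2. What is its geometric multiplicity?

1

B + 3I = [[1, -4, -2], [0, -1, -1], [0, 1, 1]].
This matrix has rank 2, so its null space has dimension 3 − 2 = 1.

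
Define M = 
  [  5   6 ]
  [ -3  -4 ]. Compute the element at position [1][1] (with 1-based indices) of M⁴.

31

Characteristic polynomial: λ^2 - λ - 2 = (λ - 2)(λ + 1), so the eigenvalues are -1, 2.
λ=2: eigenvector (2, -1).
λ=-1: eigenvector (1, -1).
P = [[2, 1], [-1, -1]], D = diag(2, -1), P⁻¹ = [[1, 1], [-1, -2]].
M⁴ = P·diag(16, 1)·P⁻¹ = [[31, 30], [-15, -14]].
The requested entry is 31.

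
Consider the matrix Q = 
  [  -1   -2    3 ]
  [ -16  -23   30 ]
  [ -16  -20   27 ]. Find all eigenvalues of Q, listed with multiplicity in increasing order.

Characteristic polynomial: p(t) = t^3 - 3t^2 - 9t + 27 = (t - 3)^2(t + 3).
Roots (with multiplicity): -3, 3, 3.

-3, 3, 3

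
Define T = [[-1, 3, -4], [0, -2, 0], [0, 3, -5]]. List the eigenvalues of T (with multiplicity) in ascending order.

Characteristic polynomial: p(s) = s^3 + 8s^2 + 17s + 10 = (s + 1)(s + 2)(s + 5).
Roots (with multiplicity): -5, -2, -1.

-5, -2, -1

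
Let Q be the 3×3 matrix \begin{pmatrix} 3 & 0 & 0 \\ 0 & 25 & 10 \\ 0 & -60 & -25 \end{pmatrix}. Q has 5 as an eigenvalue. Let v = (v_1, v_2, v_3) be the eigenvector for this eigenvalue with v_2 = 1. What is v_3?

-2

Q − 5I = [[-2, 0, 0], [0, 20, 10], [0, -60, -30]].
Solving (Q − 5I)v = 0 gives the eigenspace spanned by (0, 1, -2).
With v_2 = 1, v = (0, 1, -2), so v_3 = -2.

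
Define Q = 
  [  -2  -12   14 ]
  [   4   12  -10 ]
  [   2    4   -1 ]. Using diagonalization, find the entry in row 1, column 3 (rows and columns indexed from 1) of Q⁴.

1350

Characteristic polynomial: r^3 - 9r^2 + 26r - 24 = (r - 4)(r - 3)(r - 2), so the eigenvalues are 2, 3, 4.
r=2: eigenvector (5, -4, -2).
r=4: eigenvector (-2, 1, 0).
r=3: eigenvector (-2, 2, 1).
P = [[5, -2, -2], [-4, 1, 2], [-2, 0, 1]], D = diag(2, 4, 3), P⁻¹ = [[1, 2, -2], [0, 1, -2], [2, 4, -3]].
Q⁴ = P·diag(16, 256, 81)·P⁻¹ = [[-244, -1000, 1350], [260, 776, -870], [130, 260, -179]].
The requested entry is 1350.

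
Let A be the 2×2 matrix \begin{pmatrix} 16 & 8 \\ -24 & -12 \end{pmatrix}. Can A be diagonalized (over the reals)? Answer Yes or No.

Yes

Characteristic polynomial: p(λ) = λ^2 - 4λ = λ(λ - 4).
All 2 eigenvalues are distinct, so A is diagonalizable.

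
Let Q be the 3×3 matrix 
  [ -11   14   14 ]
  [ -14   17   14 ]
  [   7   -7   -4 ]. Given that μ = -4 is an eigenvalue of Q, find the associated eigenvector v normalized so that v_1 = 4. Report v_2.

4

Q + 4I = [[-7, 14, 14], [-14, 21, 14], [7, -7, 0]].
Solving (Q + 4I)v = 0 gives the eigenspace spanned by (4, 4, -2).
With v_1 = 4, v = (4, 4, -2), so v_2 = 4.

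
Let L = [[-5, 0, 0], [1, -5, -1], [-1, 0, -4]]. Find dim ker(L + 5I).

L + 5I = [[0, 0, 0], [1, 0, -1], [-1, 0, 1]].
This matrix has rank 1, so its null space has dimension 3 − 1 = 2.

2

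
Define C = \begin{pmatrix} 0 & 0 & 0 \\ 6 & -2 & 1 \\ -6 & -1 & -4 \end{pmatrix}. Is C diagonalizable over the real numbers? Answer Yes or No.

No

Characteristic polynomial: p(λ) = λ^3 + 6λ^2 + 9λ = λ(λ + 3)^2.
λ = -3 has algebraic multiplicity 2; rank(C + 3I) = 2, so geometric multiplicity = 1.
Geometric multiplicity < algebraic multiplicity, so C is not diagonalizable.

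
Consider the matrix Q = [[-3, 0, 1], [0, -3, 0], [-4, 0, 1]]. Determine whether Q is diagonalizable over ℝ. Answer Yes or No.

Characteristic polynomial: p(r) = r^3 + 5r^2 + 7r + 3 = (r + 1)^2(r + 3).
r = -1 has algebraic multiplicity 2; rank(Q + 1I) = 2, so geometric multiplicity = 1.
Geometric multiplicity < algebraic multiplicity, so Q is not diagonalizable.

No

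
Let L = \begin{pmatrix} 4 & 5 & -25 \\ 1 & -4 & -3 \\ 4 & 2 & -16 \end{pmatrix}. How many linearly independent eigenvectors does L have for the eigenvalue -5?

L + 5I = [[9, 5, -25], [1, 1, -3], [4, 2, -11]].
This matrix has rank 2, so its null space has dimension 3 − 2 = 1.

1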